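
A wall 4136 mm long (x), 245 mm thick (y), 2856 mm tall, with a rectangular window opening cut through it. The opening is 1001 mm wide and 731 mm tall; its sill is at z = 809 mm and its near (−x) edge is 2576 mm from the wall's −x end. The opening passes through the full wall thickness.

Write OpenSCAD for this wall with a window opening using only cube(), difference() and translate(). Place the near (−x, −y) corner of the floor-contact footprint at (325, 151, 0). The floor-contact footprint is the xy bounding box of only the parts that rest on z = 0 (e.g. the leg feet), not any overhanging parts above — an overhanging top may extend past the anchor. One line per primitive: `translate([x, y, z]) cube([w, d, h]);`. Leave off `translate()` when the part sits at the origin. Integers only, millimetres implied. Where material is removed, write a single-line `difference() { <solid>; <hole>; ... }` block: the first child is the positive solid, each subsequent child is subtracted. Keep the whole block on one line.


difference() { translate([325, 151, 0]) cube([4136, 245, 2856]); translate([2901, 151, 809]) cube([1001, 245, 731]); }


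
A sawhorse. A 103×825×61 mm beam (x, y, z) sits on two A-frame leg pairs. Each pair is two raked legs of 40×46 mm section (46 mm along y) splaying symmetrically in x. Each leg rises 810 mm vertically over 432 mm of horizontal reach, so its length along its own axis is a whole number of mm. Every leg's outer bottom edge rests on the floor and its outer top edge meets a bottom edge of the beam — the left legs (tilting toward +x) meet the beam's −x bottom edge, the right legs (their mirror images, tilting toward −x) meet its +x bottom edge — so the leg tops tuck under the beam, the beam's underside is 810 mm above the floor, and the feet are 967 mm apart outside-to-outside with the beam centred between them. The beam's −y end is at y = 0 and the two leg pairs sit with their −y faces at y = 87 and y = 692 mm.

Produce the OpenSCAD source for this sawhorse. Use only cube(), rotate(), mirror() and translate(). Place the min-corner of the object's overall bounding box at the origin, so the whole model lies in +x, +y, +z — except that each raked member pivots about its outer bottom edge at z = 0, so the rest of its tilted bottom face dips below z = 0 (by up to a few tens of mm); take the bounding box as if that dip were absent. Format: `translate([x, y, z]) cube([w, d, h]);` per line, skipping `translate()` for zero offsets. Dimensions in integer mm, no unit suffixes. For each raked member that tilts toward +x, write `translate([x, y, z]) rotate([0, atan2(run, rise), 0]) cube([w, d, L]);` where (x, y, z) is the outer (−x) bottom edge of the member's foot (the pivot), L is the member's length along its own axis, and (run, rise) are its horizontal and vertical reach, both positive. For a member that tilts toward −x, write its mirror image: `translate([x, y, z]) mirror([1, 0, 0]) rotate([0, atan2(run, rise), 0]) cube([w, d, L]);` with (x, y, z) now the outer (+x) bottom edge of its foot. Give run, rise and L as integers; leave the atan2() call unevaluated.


translate([432, 0, 810]) cube([103, 825, 61]);
translate([0, 87, 0]) rotate([0, atan2(432, 810), 0]) cube([40, 46, 918]);
translate([967, 87, 0]) mirror([1, 0, 0]) rotate([0, atan2(432, 810), 0]) cube([40, 46, 918]);
translate([0, 692, 0]) rotate([0, atan2(432, 810), 0]) cube([40, 46, 918]);
translate([967, 692, 0]) mirror([1, 0, 0]) rotate([0, atan2(432, 810), 0]) cube([40, 46, 918]);


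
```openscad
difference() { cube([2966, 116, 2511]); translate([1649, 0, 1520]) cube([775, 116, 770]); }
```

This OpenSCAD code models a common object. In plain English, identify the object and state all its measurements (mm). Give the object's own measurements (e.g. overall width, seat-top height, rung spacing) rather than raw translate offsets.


A wall 2966 mm long (x), 116 mm thick (y), 2511 mm tall, with a rectangular window opening cut through it. The opening is 775 mm wide and 770 mm tall; its sill is at z = 1520 mm and its near (−x) edge is 1649 mm from the wall's −x end. The opening passes through the full wall thickness.


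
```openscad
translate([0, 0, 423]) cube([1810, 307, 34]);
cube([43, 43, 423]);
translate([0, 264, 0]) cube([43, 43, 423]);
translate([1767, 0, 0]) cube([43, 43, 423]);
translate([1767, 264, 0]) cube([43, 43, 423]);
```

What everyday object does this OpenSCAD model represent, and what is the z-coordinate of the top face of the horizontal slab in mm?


A bench. The seat-top height is 457 mm.

A long slab on four corner posts — a bench. The slab sits at z = 423 with thickness 34, so the top is 423 + 34 = 457 mm.


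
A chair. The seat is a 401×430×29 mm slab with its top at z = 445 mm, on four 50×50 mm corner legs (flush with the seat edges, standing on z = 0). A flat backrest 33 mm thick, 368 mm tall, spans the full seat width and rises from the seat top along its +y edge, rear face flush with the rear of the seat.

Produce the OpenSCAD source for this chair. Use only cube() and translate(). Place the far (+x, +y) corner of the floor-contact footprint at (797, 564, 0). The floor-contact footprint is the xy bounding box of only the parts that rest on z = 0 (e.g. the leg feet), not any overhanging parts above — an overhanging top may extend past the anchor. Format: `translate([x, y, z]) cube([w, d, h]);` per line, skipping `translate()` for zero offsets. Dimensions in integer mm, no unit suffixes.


translate([396, 134, 416]) cube([401, 430, 29]);
translate([396, 134, 0]) cube([50, 50, 416]);
translate([747, 134, 0]) cube([50, 50, 416]);
translate([396, 514, 0]) cube([50, 50, 416]);
translate([747, 514, 0]) cube([50, 50, 416]);
translate([396, 531, 445]) cube([401, 33, 368]);


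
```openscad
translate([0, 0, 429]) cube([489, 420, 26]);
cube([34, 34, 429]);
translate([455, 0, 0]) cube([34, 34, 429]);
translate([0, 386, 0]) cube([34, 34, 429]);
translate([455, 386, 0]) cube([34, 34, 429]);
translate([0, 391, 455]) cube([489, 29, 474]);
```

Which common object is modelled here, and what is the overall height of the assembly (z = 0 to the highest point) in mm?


A chair. The overall height is 929 mm.

A slab on four corner posts with a tall panel at the back — a chair. The seat slab sits at z = 429 with thickness 26, and the 474 mm backrest starts at the seat top, so the overall height is 429 + 26 + 474 = 929 mm.


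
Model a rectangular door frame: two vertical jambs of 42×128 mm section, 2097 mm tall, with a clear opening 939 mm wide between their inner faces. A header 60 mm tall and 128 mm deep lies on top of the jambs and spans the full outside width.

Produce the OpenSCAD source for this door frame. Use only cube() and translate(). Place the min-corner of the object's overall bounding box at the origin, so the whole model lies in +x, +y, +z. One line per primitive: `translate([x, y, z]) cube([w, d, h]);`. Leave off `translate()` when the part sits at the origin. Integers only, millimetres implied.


cube([42, 128, 2097]);
translate([981, 0, 0]) cube([42, 128, 2097]);
translate([0, 0, 2097]) cube([1023, 128, 60]);


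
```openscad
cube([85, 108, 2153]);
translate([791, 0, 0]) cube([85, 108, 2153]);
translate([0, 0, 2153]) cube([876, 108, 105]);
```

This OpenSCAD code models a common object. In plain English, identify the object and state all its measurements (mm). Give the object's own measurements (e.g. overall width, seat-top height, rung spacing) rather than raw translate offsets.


A door frame. The clear opening is 706 mm wide and 2153 mm high. Two 85 mm wide jambs, 108 mm deep, stand either side of the opening from the floor to the top of the opening. A 105 mm thick head sits across the top of both jambs, spanning the full outside width of the frame.


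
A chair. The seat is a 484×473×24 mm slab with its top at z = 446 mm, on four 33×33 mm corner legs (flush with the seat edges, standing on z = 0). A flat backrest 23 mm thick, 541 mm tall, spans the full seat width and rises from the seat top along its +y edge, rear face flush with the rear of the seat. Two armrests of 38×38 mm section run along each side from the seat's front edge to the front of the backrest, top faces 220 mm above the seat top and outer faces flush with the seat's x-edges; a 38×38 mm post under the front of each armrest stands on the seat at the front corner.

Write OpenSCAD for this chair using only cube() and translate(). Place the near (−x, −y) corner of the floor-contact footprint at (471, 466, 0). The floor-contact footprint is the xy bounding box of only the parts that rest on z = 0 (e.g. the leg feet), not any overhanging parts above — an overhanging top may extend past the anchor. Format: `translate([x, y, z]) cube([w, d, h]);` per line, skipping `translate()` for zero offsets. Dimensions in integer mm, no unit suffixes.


// leg_h = 446 - 24 = 422
// arm post h = 220 - 38 = 182
translate([471, 466, 422]) cube([484, 473, 24]);
translate([471, 466, 0]) cube([33, 33, 422]);
translate([922, 466, 0]) cube([33, 33, 422]);
translate([471, 906, 0]) cube([33, 33, 422]);
translate([922, 906, 0]) cube([33, 33, 422]);
translate([471, 916, 446]) cube([484, 23, 541]);
translate([471, 466, 628]) cube([38, 450, 38]);
translate([917, 466, 628]) cube([38, 450, 38]);
translate([471, 466, 446]) cube([38, 38, 182]);
translate([917, 466, 446]) cube([38, 38, 182]);


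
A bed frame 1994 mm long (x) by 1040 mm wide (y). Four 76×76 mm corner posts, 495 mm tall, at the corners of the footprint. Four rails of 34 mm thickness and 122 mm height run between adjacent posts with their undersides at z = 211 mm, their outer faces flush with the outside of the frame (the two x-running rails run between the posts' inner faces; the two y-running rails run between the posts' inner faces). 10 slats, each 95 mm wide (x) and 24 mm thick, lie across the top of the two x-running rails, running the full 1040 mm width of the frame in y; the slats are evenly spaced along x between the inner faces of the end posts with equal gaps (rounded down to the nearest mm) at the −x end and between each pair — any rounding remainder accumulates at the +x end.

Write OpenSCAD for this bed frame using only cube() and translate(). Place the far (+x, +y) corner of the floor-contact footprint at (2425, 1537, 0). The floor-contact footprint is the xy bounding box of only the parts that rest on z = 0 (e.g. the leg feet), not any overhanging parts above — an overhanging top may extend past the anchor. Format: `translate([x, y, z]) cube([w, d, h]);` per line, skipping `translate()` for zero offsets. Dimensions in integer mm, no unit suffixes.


translate([431, 497, 0]) cube([76, 76, 495]);
translate([431, 1461, 0]) cube([76, 76, 495]);
translate([2349, 497, 0]) cube([76, 76, 495]);
translate([2349, 1461, 0]) cube([76, 76, 495]);
translate([507, 497, 211]) cube([1842, 34, 122]);
translate([507, 1503, 211]) cube([1842, 34, 122]);
translate([431, 573, 211]) cube([34, 888, 122]);
translate([2391, 573, 211]) cube([34, 888, 122]);
translate([588, 497, 333]) cube([95, 1040, 24]);
translate([764, 497, 333]) cube([95, 1040, 24]);
translate([940, 497, 333]) cube([95, 1040, 24]);
translate([1116, 497, 333]) cube([95, 1040, 24]);
translate([1292, 497, 333]) cube([95, 1040, 24]);
translate([1468, 497, 333]) cube([95, 1040, 24]);
translate([1644, 497, 333]) cube([95, 1040, 24]);
translate([1820, 497, 333]) cube([95, 1040, 24]);
translate([1996, 497, 333]) cube([95, 1040, 24]);
translate([2172, 497, 333]) cube([95, 1040, 24]);


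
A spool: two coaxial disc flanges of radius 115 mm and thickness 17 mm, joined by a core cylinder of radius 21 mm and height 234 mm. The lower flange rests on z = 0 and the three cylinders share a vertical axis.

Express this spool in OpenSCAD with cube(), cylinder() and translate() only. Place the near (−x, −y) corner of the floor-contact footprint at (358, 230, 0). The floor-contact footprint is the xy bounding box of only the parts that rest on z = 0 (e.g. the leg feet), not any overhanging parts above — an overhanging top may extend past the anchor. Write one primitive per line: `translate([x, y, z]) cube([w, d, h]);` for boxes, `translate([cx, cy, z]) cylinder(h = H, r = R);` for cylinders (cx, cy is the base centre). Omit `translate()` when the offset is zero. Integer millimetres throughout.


translate([473, 345, 0]) cylinder(h = 17, r = 115);
translate([473, 345, 17]) cylinder(h = 234, r = 21);
translate([473, 345, 251]) cylinder(h = 17, r = 115);


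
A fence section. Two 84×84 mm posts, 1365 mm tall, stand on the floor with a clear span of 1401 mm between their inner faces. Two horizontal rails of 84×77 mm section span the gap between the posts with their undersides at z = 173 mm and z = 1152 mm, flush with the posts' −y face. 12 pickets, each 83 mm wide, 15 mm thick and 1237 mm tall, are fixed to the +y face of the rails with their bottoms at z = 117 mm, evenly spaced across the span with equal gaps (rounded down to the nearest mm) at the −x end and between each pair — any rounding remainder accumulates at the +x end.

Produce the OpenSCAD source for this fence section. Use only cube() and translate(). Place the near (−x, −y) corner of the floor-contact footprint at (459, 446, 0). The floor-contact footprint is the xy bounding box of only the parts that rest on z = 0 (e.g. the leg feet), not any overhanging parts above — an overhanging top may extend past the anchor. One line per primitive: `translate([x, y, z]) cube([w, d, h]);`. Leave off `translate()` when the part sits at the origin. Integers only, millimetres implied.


translate([459, 446, 0]) cube([84, 84, 1365]);
translate([1944, 446, 0]) cube([84, 84, 1365]);
translate([543, 446, 173]) cube([1401, 84, 77]);
translate([543, 446, 1152]) cube([1401, 84, 77]);
translate([574, 530, 117]) cube([83, 15, 1237]);
translate([688, 530, 117]) cube([83, 15, 1237]);
translate([802, 530, 117]) cube([83, 15, 1237]);
translate([916, 530, 117]) cube([83, 15, 1237]);
translate([1030, 530, 117]) cube([83, 15, 1237]);
translate([1144, 530, 117]) cube([83, 15, 1237]);
translate([1258, 530, 117]) cube([83, 15, 1237]);
translate([1372, 530, 117]) cube([83, 15, 1237]);
translate([1486, 530, 117]) cube([83, 15, 1237]);
translate([1600, 530, 117]) cube([83, 15, 1237]);
translate([1714, 530, 117]) cube([83, 15, 1237]);
translate([1828, 530, 117]) cube([83, 15, 1237]);


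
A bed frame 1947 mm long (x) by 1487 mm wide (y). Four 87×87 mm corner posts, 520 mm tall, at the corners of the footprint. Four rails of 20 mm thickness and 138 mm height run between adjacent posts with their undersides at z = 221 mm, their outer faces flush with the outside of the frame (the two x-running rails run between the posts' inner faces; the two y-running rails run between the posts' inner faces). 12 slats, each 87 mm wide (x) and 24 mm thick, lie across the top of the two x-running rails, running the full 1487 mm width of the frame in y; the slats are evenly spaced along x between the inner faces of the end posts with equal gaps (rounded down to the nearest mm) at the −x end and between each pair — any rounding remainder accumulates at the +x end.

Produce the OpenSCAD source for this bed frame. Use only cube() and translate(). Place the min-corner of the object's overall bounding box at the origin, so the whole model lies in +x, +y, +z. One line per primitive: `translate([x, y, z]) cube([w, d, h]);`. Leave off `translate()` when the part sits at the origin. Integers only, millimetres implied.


cube([87, 87, 520]);
translate([0, 1400, 0]) cube([87, 87, 520]);
translate([1860, 0, 0]) cube([87, 87, 520]);
translate([1860, 1400, 0]) cube([87, 87, 520]);
translate([87, 0, 221]) cube([1773, 20, 138]);
translate([87, 1467, 221]) cube([1773, 20, 138]);
translate([0, 87, 221]) cube([20, 1313, 138]);
translate([1927, 87, 221]) cube([20, 1313, 138]);
translate([143, 0, 359]) cube([87, 1487, 24]);
translate([286, 0, 359]) cube([87, 1487, 24]);
translate([429, 0, 359]) cube([87, 1487, 24]);
translate([572, 0, 359]) cube([87, 1487, 24]);
translate([715, 0, 359]) cube([87, 1487, 24]);
translate([858, 0, 359]) cube([87, 1487, 24]);
translate([1001, 0, 359]) cube([87, 1487, 24]);
translate([1144, 0, 359]) cube([87, 1487, 24]);
translate([1287, 0, 359]) cube([87, 1487, 24]);
translate([1430, 0, 359]) cube([87, 1487, 24]);
translate([1573, 0, 359]) cube([87, 1487, 24]);
translate([1716, 0, 359]) cube([87, 1487, 24]);


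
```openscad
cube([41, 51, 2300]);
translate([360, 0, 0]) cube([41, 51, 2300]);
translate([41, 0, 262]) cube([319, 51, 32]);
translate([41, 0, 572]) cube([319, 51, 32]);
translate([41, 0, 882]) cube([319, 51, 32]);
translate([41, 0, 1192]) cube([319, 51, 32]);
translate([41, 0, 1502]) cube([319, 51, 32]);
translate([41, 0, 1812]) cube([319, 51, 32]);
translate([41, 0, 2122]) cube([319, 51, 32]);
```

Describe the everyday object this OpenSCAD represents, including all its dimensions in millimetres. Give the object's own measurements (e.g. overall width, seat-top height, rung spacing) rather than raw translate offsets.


A straight ladder. Two 41×51 mm vertical rails, 2300 mm tall, stand 401 mm apart (outside-to-outside) with their front faces coplanar on the −y side. 7 rungs, each 51 mm deep and 32 mm tall, span between the inner faces of the rails, front faces flush with the rails. The lowest rung's underside is at z = 262 mm and rungs are spaced 310 mm apart (underside to underside).


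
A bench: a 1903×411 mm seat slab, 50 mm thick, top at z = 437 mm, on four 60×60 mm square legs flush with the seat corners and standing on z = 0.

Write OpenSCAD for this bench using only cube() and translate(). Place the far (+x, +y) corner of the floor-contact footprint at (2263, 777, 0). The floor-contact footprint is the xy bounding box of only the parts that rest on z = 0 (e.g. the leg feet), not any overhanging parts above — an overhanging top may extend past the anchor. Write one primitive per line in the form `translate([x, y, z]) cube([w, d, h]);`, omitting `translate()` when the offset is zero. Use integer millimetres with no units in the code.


// leg_h = 437 − 50 = 387
translate([360, 366, 387]) cube([1903, 411, 50]);
translate([360, 366, 0]) cube([60, 60, 387]);
translate([360, 717, 0]) cube([60, 60, 387]);
translate([2203, 366, 0]) cube([60, 60, 387]);
translate([2203, 717, 0]) cube([60, 60, 387]);


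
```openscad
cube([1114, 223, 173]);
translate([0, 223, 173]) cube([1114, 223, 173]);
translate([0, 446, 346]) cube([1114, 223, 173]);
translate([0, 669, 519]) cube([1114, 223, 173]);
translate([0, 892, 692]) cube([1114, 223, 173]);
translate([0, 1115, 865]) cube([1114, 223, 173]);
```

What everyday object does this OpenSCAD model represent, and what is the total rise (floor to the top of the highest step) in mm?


A staircase. The total rise is 1038 mm.

6 identical blocks, each offset up and back from the previous — a staircase. Each step is 173 mm tall and there are 6 of them, so the total rise is 6 × 173 = 1038 mm.


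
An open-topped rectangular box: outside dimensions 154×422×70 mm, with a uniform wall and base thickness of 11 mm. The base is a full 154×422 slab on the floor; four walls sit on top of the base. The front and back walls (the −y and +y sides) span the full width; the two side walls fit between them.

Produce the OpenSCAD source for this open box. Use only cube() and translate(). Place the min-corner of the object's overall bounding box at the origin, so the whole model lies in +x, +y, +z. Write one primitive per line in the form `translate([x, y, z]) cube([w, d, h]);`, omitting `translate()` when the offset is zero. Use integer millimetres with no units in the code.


cube([154, 422, 11]);
translate([0, 0, 11]) cube([154, 11, 59]);
translate([0, 411, 11]) cube([154, 11, 59]);
translate([0, 11, 11]) cube([11, 400, 59]);
translate([143, 11, 11]) cube([11, 400, 59]);


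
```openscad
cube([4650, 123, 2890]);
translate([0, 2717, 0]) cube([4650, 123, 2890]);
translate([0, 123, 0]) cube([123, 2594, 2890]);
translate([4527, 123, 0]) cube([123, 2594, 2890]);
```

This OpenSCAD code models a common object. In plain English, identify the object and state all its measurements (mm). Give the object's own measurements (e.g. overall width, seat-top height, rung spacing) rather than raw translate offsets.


The wall frame of a small rectangular building: four walls, each 2890 mm tall and 123 mm thick, enclosing a footprint 4650 mm (x) by 2840 mm (y) outside-to-outside, with no floor or roof. The front and back walls (the −y and +y sides) span the full width; the two side walls fit between them.


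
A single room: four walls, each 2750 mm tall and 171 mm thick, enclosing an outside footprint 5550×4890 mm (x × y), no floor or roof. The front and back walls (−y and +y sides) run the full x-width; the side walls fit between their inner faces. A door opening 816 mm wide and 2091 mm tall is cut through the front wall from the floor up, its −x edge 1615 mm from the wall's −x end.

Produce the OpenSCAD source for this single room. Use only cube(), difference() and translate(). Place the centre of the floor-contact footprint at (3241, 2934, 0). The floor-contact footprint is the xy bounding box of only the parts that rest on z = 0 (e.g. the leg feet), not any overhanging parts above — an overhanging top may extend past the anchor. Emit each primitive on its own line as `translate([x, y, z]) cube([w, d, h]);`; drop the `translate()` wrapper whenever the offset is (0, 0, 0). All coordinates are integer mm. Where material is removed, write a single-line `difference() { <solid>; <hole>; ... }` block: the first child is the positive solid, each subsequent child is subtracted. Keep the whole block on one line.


difference() { translate([466, 489, 0]) cube([5550, 171, 2750]); translate([2081, 489, 0]) cube([816, 171, 2091]); }
translate([466, 5208, 0]) cube([5550, 171, 2750]);
translate([466, 660, 0]) cube([171, 4548, 2750]);
translate([5845, 660, 0]) cube([171, 4548, 2750]);


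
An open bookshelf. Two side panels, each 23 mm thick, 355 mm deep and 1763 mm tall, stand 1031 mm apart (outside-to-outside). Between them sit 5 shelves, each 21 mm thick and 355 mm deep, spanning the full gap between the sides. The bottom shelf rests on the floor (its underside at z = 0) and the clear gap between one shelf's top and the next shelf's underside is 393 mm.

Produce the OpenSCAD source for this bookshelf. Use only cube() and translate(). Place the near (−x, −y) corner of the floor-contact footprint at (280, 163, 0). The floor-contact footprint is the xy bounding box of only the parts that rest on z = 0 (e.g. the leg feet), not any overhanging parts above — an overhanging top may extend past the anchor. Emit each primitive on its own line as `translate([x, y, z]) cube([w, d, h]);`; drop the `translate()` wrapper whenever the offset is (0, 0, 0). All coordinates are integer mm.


translate([280, 163, 0]) cube([23, 355, 1763]);
translate([1288, 163, 0]) cube([23, 355, 1763]);
translate([303, 163, 0]) cube([985, 355, 21]);
translate([303, 163, 414]) cube([985, 355, 21]);
translate([303, 163, 828]) cube([985, 355, 21]);
translate([303, 163, 1242]) cube([985, 355, 21]);
translate([303, 163, 1656]) cube([985, 355, 21]);


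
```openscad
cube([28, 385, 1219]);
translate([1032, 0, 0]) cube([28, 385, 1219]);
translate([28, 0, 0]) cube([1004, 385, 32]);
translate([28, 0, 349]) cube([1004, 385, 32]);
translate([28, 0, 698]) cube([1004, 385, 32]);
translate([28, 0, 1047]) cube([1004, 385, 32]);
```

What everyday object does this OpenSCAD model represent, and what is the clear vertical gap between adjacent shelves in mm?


A bookshelf. The clear shelf gap is 317 mm.

Two tall side panels with 4 horizontal boards between them — a bookshelf. The first two shelf undersides are at z = 0 and z = 349; with shelf thickness 32, the clear gap is 349 − 0 − 32 = 317 mm.


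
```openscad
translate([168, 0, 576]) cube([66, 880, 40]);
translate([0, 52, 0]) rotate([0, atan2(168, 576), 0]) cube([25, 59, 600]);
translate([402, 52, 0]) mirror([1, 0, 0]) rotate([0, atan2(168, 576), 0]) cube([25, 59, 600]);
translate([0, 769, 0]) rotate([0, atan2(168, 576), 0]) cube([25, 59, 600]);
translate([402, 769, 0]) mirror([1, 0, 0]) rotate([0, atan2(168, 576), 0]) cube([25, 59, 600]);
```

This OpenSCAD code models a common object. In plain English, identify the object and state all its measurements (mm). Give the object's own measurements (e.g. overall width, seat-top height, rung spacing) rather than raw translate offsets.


A sawhorse. A 66×880×40 mm beam (x, y, z) sits on two A-frame leg pairs. Each pair is two raked legs of 25×59 mm section (59 mm along y) splaying symmetrically in x. Each leg rises 576 mm vertically over 168 mm of horizontal reach and is 600 mm long along its own axis. Every leg's outer bottom edge rests on the floor and its outer top edge meets a bottom edge of the beam — the left legs (tilting toward +x) meet the beam's −x bottom edge, the right legs (their mirror images, tilting toward −x) meet its +x bottom edge — so the leg tops tuck under the beam, the beam's underside is 576 mm above the floor, and the feet are 402 mm apart outside-to-outside with the beam centred between them. The two leg pairs are set in 52 mm from either end of the beam.


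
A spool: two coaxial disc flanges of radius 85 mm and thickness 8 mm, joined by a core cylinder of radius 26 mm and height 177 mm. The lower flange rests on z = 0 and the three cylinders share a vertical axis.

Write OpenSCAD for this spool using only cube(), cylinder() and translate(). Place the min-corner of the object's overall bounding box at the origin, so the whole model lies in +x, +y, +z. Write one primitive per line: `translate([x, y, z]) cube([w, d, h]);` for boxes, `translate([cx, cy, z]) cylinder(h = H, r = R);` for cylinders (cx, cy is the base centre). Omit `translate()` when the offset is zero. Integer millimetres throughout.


translate([85, 85, 0]) cylinder(h = 8, r = 85);
translate([85, 85, 8]) cylinder(h = 177, r = 26);
translate([85, 85, 185]) cylinder(h = 8, r = 85);


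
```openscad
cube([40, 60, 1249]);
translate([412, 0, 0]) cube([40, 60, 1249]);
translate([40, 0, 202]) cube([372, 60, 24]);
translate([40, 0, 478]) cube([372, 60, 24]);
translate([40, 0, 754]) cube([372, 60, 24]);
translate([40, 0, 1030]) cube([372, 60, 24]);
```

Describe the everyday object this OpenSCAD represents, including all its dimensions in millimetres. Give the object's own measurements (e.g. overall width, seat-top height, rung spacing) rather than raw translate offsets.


A straight ladder. Two 40×60 mm vertical rails, 1249 mm tall, stand 452 mm apart (outside-to-outside) with their front faces coplanar on the −y side. 4 rungs, each 60 mm deep and 24 mm tall, span between the inner faces of the rails, front faces flush with the rails. The lowest rung's underside is at z = 202 mm and rungs are spaced 276 mm apart (underside to underside).


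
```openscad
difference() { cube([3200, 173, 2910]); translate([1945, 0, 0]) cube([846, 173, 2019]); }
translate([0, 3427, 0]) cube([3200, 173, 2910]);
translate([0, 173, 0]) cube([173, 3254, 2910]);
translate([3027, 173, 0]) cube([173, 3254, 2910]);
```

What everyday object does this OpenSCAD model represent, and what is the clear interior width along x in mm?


A single room. The interior width is 2854 mm.

Four walls enclosing a rectangle with a door in the front wall — a room. Outside width 3200 minus two 173 mm walls gives 2854 mm.


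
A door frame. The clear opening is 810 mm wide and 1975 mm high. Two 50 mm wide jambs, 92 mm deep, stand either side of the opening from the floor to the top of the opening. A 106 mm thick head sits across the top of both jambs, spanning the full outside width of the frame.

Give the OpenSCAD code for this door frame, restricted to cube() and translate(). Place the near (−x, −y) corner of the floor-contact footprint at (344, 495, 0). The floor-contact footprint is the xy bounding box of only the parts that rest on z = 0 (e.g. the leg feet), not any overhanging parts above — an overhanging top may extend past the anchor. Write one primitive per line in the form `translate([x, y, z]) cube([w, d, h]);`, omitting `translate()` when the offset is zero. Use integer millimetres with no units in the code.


translate([344, 495, 0]) cube([50, 92, 1975]);
translate([1204, 495, 0]) cube([50, 92, 1975]);
translate([344, 495, 1975]) cube([910, 92, 106]);


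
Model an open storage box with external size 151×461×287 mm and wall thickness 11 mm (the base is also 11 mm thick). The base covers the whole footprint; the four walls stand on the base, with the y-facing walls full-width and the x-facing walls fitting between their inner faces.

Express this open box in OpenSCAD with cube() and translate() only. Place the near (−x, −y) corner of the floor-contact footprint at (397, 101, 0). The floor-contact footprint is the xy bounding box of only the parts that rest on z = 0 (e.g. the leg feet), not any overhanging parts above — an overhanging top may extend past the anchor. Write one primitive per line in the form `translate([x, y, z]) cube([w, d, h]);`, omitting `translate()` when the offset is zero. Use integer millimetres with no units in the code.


translate([397, 101, 0]) cube([151, 461, 11]);
translate([397, 101, 11]) cube([151, 11, 276]);
translate([397, 551, 11]) cube([151, 11, 276]);
translate([397, 112, 11]) cube([11, 439, 276]);
translate([537, 112, 11]) cube([11, 439, 276]);


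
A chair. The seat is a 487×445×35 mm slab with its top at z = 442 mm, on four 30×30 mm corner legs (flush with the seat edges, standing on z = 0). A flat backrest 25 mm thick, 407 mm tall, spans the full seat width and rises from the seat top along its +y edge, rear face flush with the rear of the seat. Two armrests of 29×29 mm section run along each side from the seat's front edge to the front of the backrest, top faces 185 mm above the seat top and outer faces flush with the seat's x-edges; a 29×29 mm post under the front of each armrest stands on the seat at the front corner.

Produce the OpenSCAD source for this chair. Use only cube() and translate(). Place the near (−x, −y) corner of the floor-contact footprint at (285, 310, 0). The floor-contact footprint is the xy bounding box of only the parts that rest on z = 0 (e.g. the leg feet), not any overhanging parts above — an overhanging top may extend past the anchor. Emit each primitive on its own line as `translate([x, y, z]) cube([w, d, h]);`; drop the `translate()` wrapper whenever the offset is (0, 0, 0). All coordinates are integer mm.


translate([285, 310, 407]) cube([487, 445, 35]);
translate([285, 310, 0]) cube([30, 30, 407]);
translate([742, 310, 0]) cube([30, 30, 407]);
translate([285, 725, 0]) cube([30, 30, 407]);
translate([742, 725, 0]) cube([30, 30, 407]);
translate([285, 730, 442]) cube([487, 25, 407]);
translate([285, 310, 598]) cube([29, 420, 29]);
translate([743, 310, 598]) cube([29, 420, 29]);
translate([285, 310, 442]) cube([29, 29, 156]);
translate([743, 310, 442]) cube([29, 29, 156]);


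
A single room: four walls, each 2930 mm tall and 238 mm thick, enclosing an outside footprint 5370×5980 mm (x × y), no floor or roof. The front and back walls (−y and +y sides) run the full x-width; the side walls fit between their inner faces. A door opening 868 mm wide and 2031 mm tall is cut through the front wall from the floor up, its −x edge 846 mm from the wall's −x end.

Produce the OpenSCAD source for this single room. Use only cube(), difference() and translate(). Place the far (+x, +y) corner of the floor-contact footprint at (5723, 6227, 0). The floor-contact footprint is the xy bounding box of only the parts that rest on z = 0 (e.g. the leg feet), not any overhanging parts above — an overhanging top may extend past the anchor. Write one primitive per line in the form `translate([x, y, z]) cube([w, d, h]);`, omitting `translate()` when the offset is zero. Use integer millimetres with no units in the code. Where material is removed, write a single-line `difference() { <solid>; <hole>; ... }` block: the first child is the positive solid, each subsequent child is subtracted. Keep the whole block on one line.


difference() { translate([353, 247, 0]) cube([5370, 238, 2930]); translate([1199, 247, 0]) cube([868, 238, 2031]); }
translate([353, 5989, 0]) cube([5370, 238, 2930]);
translate([353, 485, 0]) cube([238, 5504, 2930]);
translate([5485, 485, 0]) cube([238, 5504, 2930]);


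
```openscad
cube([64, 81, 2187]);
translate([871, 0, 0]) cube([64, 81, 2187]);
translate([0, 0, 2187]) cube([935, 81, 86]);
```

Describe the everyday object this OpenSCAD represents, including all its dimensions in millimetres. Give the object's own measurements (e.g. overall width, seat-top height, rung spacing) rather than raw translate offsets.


A door frame. The clear opening is 807 mm wide and 2187 mm high. Two 64 mm wide jambs, 81 mm deep, stand either side of the opening from the floor to the top of the opening. A 86 mm thick head sits across the top of both jambs, spanning the full outside width of the frame.


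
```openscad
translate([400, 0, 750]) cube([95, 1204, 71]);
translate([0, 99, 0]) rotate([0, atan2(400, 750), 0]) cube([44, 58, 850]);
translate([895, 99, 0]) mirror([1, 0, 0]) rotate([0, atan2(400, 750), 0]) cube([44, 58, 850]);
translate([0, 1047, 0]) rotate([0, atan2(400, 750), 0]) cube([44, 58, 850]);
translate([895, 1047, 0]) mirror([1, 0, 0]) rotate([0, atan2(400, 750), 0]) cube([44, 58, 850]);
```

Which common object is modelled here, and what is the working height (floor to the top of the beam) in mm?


A sawhorse. The overall height is 821 mm.

A beam across two mirrored pairs of raked legs — a sawhorse. The beam's underside is at z = 750 (matching the legs' vertical rise in atan2(400, 750)) and the beam is 71 mm tall, so its top is at 750 + 71 = 821 mm. The raked legs top out at the beam's underside, so that is the highest point.


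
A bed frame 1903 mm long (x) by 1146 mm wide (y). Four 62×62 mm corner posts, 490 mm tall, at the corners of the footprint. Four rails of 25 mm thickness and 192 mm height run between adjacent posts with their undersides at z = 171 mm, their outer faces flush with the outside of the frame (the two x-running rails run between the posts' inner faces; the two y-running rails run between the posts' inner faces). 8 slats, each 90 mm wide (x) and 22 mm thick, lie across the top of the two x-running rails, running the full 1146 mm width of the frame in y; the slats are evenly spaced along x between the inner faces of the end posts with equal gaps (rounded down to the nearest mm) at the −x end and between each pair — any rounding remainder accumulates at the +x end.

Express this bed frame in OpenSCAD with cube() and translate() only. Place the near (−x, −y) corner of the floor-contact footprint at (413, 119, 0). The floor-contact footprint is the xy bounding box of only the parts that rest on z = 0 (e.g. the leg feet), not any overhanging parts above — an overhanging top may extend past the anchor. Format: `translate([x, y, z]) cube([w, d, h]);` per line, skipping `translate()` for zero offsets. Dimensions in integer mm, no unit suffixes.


translate([413, 119, 0]) cube([62, 62, 490]);
translate([413, 1203, 0]) cube([62, 62, 490]);
translate([2254, 119, 0]) cube([62, 62, 490]);
translate([2254, 1203, 0]) cube([62, 62, 490]);
translate([475, 119, 171]) cube([1779, 25, 192]);
translate([475, 1240, 171]) cube([1779, 25, 192]);
translate([413, 181, 171]) cube([25, 1022, 192]);
translate([2291, 181, 171]) cube([25, 1022, 192]);
translate([592, 119, 363]) cube([90, 1146, 22]);
translate([799, 119, 363]) cube([90, 1146, 22]);
translate([1006, 119, 363]) cube([90, 1146, 22]);
translate([1213, 119, 363]) cube([90, 1146, 22]);
translate([1420, 119, 363]) cube([90, 1146, 22]);
translate([1627, 119, 363]) cube([90, 1146, 22]);
translate([1834, 119, 363]) cube([90, 1146, 22]);
translate([2041, 119, 363]) cube([90, 1146, 22]);


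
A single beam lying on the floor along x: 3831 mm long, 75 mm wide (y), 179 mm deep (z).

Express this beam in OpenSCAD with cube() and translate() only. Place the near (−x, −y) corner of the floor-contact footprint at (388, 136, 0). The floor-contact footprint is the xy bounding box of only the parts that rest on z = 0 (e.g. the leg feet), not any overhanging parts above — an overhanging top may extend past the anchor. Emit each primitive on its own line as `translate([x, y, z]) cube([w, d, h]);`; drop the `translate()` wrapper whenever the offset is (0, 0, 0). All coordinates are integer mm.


translate([388, 136, 0]) cube([3831, 75, 179]);


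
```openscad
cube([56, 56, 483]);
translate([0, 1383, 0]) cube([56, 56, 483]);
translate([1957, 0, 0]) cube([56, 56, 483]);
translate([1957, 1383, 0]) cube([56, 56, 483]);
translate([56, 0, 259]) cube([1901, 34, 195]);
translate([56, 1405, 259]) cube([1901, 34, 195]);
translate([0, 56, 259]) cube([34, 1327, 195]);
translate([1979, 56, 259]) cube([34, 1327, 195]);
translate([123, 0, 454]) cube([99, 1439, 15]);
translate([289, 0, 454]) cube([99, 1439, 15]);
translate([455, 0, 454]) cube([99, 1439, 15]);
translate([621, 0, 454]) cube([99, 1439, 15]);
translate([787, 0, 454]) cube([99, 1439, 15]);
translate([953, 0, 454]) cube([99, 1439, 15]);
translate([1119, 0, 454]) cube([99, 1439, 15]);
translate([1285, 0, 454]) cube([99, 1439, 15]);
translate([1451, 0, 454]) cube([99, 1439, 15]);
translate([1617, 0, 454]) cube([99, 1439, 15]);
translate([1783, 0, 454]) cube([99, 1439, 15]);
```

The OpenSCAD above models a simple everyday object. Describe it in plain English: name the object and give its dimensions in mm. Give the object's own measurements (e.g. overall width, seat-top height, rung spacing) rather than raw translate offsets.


A bed frame 2013 mm long (x) by 1439 mm wide (y). Four 56×56 mm corner posts, 483 mm tall, at the corners of the footprint. Four rails of 34 mm thickness and 195 mm height run between adjacent posts with their undersides at z = 259 mm, their outer faces flush with the outside of the frame (the two x-running rails run between the posts' inner faces; the two y-running rails run between the posts' inner faces). 11 slats, each 99 mm wide (x) and 15 mm thick, lie across the top of the two x-running rails, running the full 1439 mm width of the frame in y; along x they sit between the end posts with a 67 mm gap after the −x posts and between neighbouring slats, leaving 75 mm before the +x posts.


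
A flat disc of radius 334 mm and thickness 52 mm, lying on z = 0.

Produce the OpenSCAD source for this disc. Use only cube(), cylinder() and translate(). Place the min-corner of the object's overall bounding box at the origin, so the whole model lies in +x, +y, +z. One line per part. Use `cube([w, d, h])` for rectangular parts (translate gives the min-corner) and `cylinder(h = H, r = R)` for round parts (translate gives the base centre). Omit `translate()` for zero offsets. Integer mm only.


translate([334, 334, 0]) cylinder(h = 52, r = 334);


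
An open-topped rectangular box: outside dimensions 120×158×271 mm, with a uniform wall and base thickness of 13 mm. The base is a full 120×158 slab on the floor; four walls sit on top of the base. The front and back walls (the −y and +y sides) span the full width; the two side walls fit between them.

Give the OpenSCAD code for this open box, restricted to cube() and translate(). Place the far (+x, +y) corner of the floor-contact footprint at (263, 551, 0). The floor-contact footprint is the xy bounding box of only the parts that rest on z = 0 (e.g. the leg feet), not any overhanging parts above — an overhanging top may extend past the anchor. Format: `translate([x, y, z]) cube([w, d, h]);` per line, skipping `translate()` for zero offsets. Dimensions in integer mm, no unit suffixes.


translate([143, 393, 0]) cube([120, 158, 13]);
translate([143, 393, 13]) cube([120, 13, 258]);
translate([143, 538, 13]) cube([120, 13, 258]);
translate([143, 406, 13]) cube([13, 132, 258]);
translate([250, 406, 13]) cube([13, 132, 258]);


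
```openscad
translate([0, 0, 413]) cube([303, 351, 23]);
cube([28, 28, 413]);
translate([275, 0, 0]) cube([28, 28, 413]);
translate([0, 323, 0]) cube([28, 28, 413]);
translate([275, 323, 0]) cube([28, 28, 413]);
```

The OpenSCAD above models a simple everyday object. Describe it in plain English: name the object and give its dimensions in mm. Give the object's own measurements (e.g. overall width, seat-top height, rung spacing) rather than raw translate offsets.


A four-legged stool. The seat is a 303×351×23 mm slab whose top surface is at z = 436 mm; four square legs, each 28×28 mm in cross-section, run from the floor (z = 0) to the underside of the seat, each flush with a corner of the seat.
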